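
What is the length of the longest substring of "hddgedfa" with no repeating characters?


Input: "hddgedfa"
Sliding window (track last position of each char):
  Position 0 ('h'): window [0,0] length 1 -- new best
  Position 1 ('d'): window [0,1] length 2 -- new best
  Position 2 ('d'): repeat (last at 1), move window start to 2
  Position 2 ('d'): window [2,2] length 1
  Position 3 ('g'): window [2,3] length 2
  Position 4 ('e'): window [2,4] length 3 -- new best
  Position 5 ('d'): repeat (last at 2), move window start to 3
  Position 5 ('d'): window [3,5] length 3
  Position 6 ('f'): window [3,6] length 4 -- new best
  Position 7 ('a'): window [3,7] length 5 -- new best
Longest substring with no repeats: "gedfa" with length 5

5


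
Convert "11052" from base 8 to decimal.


Input: "11052" in base 8
Positional expansion:
  Digit '1' (value 1) x 8^4 = 4096
  Digit '1' (value 1) x 8^3 = 512
  Digit '0' (value 0) x 8^2 = 0
  Digit '5' (value 5) x 8^1 = 40
  Digit '2' (value 2) x 8^0 = 2
Sum = 4650

4650


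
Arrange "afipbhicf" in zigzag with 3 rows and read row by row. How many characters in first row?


Zigzag "afipbhicf" into 3 rows:
Placing characters:
  'a' => row 0
  'f' => row 1
  'i' => row 2
  'p' => row 1
  'b' => row 0
  'h' => row 1
  'i' => row 2
  'c' => row 1
  'f' => row 0
Rows:
  Row 0: "abf"
  Row 1: "fphc"
  Row 2: "ii"
First row length: 3

3


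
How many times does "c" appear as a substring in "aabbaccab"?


Searching for "c" in "aabbaccab"
Scanning each position:
  Position 0: "a" => no
  Position 1: "a" => no
  Position 2: "b" => no
  Position 3: "b" => no
  Position 4: "a" => no
  Position 5: "c" => MATCH
  Position 6: "c" => MATCH
  Position 7: "a" => no
  Position 8: "b" => no
Total occurrences: 2

2


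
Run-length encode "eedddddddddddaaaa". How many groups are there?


Input: eedddddddddddaaaa
Scanning for consecutive runs:
  Group 1: 'e' x 2 (positions 0-1)
  Group 2: 'd' x 11 (positions 2-12)
  Group 3: 'a' x 4 (positions 13-16)
Total groups: 3

3


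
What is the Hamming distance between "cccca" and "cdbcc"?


Comparing "cccca" and "cdbcc" position by position:
  Position 0: 'c' vs 'c' => same
  Position 1: 'c' vs 'd' => differ
  Position 2: 'c' vs 'b' => differ
  Position 3: 'c' vs 'c' => same
  Position 4: 'a' vs 'c' => differ
Total differences (Hamming distance): 3

3


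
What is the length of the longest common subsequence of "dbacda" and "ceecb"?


LCS of "dbacda" and "ceecb"
DP table:
           c    e    e    c    b
      0    0    0    0    0    0
  d   0    0    0    0    0    0
  b   0    0    0    0    0    1
  a   0    0    0    0    0    1
  c   0    1    1    1    1    1
  d   0    1    1    1    1    1
  a   0    1    1    1    1    1
LCS length = dp[6][5] = 1

1


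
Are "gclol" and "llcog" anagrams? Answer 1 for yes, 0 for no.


Strings: "gclol", "llcog"
Sorted first:  cgllo
Sorted second: cgllo
Sorted forms match => anagrams

1


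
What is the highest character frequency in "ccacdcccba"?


Input: ccacdcccba
Character counts:
  'a': 2
  'b': 1
  'c': 6
  'd': 1
Maximum frequency: 6

6


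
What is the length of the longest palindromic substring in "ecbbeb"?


Input: "ecbbeb"
Checking substrings for palindromes:
  [3:6] "beb" (len 3) => palindrome
  [2:4] "bb" (len 2) => palindrome
Longest palindromic substring: "beb" with length 3

3


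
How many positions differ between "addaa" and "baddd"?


Comparing "addaa" and "baddd" position by position:
  Position 0: 'a' vs 'b' => DIFFER
  Position 1: 'd' vs 'a' => DIFFER
  Position 2: 'd' vs 'd' => same
  Position 3: 'a' vs 'd' => DIFFER
  Position 4: 'a' vs 'd' => DIFFER
Positions that differ: 4

4


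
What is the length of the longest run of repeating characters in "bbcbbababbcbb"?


Input: "bbcbbababbcbb"
Scanning for longest run:
  Position 1 ('b'): continues run of 'b', length=2
  Position 2 ('c'): new char, reset run to 1
  Position 3 ('b'): new char, reset run to 1
  Position 4 ('b'): continues run of 'b', length=2
  Position 5 ('a'): new char, reset run to 1
  Position 6 ('b'): new char, reset run to 1
  Position 7 ('a'): new char, reset run to 1
  Position 8 ('b'): new char, reset run to 1
  Position 9 ('b'): continues run of 'b', length=2
  Position 10 ('c'): new char, reset run to 1
  Position 11 ('b'): new char, reset run to 1
  Position 12 ('b'): continues run of 'b', length=2
Longest run: 'b' with length 2

2


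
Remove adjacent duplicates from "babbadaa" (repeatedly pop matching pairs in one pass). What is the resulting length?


Input: babbadaa
Stack-based adjacent duplicate removal:
  Read 'b': push. Stack: b
  Read 'a': push. Stack: ba
  Read 'b': push. Stack: bab
  Read 'b': matches stack top 'b' => pop. Stack: ba
  Read 'a': matches stack top 'a' => pop. Stack: b
  Read 'd': push. Stack: bd
  Read 'a': push. Stack: bda
  Read 'a': matches stack top 'a' => pop. Stack: bd
Final stack: "bd" (length 2)

2


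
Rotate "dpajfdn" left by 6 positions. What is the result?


Input: "dpajfdn", rotate left by 6
First 6 characters: "dpajfd"
Remaining characters: "n"
Concatenate remaining + first: "n" + "dpajfd" = "ndpajfd"

ndpajfd


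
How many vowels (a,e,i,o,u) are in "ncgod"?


Input: ncgod
Checking each character:
  'n' at position 0: consonant
  'c' at position 1: consonant
  'g' at position 2: consonant
  'o' at position 3: vowel (running total: 1)
  'd' at position 4: consonant
Total vowels: 1

1


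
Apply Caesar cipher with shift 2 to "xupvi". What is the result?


Caesar cipher: shift "xupvi" by 2
  'x' (pos 23) + 2 = pos 25 = 'z'
  'u' (pos 20) + 2 = pos 22 = 'w'
  'p' (pos 15) + 2 = pos 17 = 'r'
  'v' (pos 21) + 2 = pos 23 = 'x'
  'i' (pos 8) + 2 = pos 10 = 'k'
Result: zwrxk

zwrxk


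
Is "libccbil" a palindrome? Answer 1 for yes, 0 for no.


Input: libccbil
Reversed: libccbil
  Compare pos 0 ('l') with pos 7 ('l'): match
  Compare pos 1 ('i') with pos 6 ('i'): match
  Compare pos 2 ('b') with pos 5 ('b'): match
  Compare pos 3 ('c') with pos 4 ('c'): match
Result: palindrome

1


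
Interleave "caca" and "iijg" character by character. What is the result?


Interleaving "caca" and "iijg":
  Position 0: 'c' from first, 'i' from second => "ci"
  Position 1: 'a' from first, 'i' from second => "ai"
  Position 2: 'c' from first, 'j' from second => "cj"
  Position 3: 'a' from first, 'g' from second => "ag"
Result: ciaicjag

ciaicjag


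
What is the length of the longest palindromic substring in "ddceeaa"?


Input: "ddceeaa"
Checking substrings for palindromes:
  [0:2] "dd" (len 2) => palindrome
  [3:5] "ee" (len 2) => palindrome
  [5:7] "aa" (len 2) => palindrome
Longest palindromic substring: "dd" with length 2

2


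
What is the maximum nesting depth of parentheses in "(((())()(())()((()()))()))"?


Input: "(((())()(())()((()()))()))"
Tracking depth:
  Position 0 '(': depth becomes 1
  Position 1 '(': depth becomes 2
  Position 2 '(': depth becomes 3
  Position 3 '(': depth becomes 4
  Position 4 ')': depth becomes 3
  Position 5 ')': depth becomes 2
  Position 6 '(': depth becomes 3
  Position 7 ')': depth becomes 2
  Position 8 '(': depth becomes 3
  Position 9 '(': depth becomes 4
  Position 10 ')': depth becomes 3
  Position 11 ')': depth becomes 2
  Position 12 '(': depth becomes 3
  Position 13 ')': depth becomes 2
  Position 14 '(': depth becomes 3
  Position 15 '(': depth becomes 4
  Position 16 '(': depth becomes 5
  Position 17 ')': depth becomes 4
  Position 18 '(': depth becomes 5
  Position 19 ')': depth becomes 4
  Position 20 ')': depth becomes 3
  Position 21 ')': depth becomes 2
  Position 22 '(': depth becomes 3
  Position 23 ')': depth becomes 2
  Position 24 ')': depth becomes 1
  Position 25 ')': depth becomes 0
Maximum depth reached: 5

5


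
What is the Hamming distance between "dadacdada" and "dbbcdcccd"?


Comparing "dadacdada" and "dbbcdcccd" position by position:
  Position 0: 'd' vs 'd' => same
  Position 1: 'a' vs 'b' => differ
  Position 2: 'd' vs 'b' => differ
  Position 3: 'a' vs 'c' => differ
  Position 4: 'c' vs 'd' => differ
  Position 5: 'd' vs 'c' => differ
  Position 6: 'a' vs 'c' => differ
  Position 7: 'd' vs 'c' => differ
  Position 8: 'a' vs 'd' => differ
Total differences (Hamming distance): 8

8


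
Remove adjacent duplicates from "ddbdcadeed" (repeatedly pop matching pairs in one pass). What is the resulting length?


Input: ddbdcadeed
Stack-based adjacent duplicate removal:
  Read 'd': push. Stack: d
  Read 'd': matches stack top 'd' => pop. Stack: (empty)
  Read 'b': push. Stack: b
  Read 'd': push. Stack: bd
  Read 'c': push. Stack: bdc
  Read 'a': push. Stack: bdca
  Read 'd': push. Stack: bdcad
  Read 'e': push. Stack: bdcade
  Read 'e': matches stack top 'e' => pop. Stack: bdcad
  Read 'd': matches stack top 'd' => pop. Stack: bdca
Final stack: "bdca" (length 4)

4


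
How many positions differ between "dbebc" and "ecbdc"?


Comparing "dbebc" and "ecbdc" position by position:
  Position 0: 'd' vs 'e' => DIFFER
  Position 1: 'b' vs 'c' => DIFFER
  Position 2: 'e' vs 'b' => DIFFER
  Position 3: 'b' vs 'd' => DIFFER
  Position 4: 'c' vs 'c' => same
Positions that differ: 4

4


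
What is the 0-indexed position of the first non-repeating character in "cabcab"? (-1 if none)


Input: cabcab
Character frequencies:
  'a': 2
  'b': 2
  'c': 2
Scanning left to right for freq == 1:
  Position 0 ('c'): freq=2, skip
  Position 1 ('a'): freq=2, skip
  Position 2 ('b'): freq=2, skip
  Position 3 ('c'): freq=2, skip
  Position 4 ('a'): freq=2, skip
  Position 5 ('b'): freq=2, skip
  No unique character found => answer = -1

-1


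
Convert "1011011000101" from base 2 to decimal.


Input: "1011011000101" in base 2
Positional expansion:
  Digit '1' (value 1) x 2^12 = 4096
  Digit '0' (value 0) x 2^11 = 0
  Digit '1' (value 1) x 2^10 = 1024
  Digit '1' (value 1) x 2^9 = 512
  Digit '0' (value 0) x 2^8 = 0
  Digit '1' (value 1) x 2^7 = 128
  Digit '1' (value 1) x 2^6 = 64
  Digit '0' (value 0) x 2^5 = 0
  Digit '0' (value 0) x 2^4 = 0
  Digit '0' (value 0) x 2^3 = 0
  Digit '1' (value 1) x 2^2 = 4
  Digit '0' (value 0) x 2^1 = 0
  Digit '1' (value 1) x 2^0 = 1
Sum = 5829

5829


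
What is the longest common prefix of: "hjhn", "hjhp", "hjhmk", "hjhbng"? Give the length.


Words: hjhn, hjhp, hjhmk, hjhbng
  Position 0: all 'h' => match
  Position 1: all 'j' => match
  Position 2: all 'h' => match
  Position 3: ('n', 'p', 'm', 'b') => mismatch, stop
LCP = "hjh" (length 3)

3


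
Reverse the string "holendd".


Input: holendd
Reading characters right to left:
  Position 6: 'd'
  Position 5: 'd'
  Position 4: 'n'
  Position 3: 'e'
  Position 2: 'l'
  Position 1: 'o'
  Position 0: 'h'
Reversed: ddneloh

ddneloh


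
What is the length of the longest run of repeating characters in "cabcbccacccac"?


Input: "cabcbccacccac"
Scanning for longest run:
  Position 1 ('a'): new char, reset run to 1
  Position 2 ('b'): new char, reset run to 1
  Position 3 ('c'): new char, reset run to 1
  Position 4 ('b'): new char, reset run to 1
  Position 5 ('c'): new char, reset run to 1
  Position 6 ('c'): continues run of 'c', length=2
  Position 7 ('a'): new char, reset run to 1
  Position 8 ('c'): new char, reset run to 1
  Position 9 ('c'): continues run of 'c', length=2
  Position 10 ('c'): continues run of 'c', length=3
  Position 11 ('a'): new char, reset run to 1
  Position 12 ('c'): new char, reset run to 1
Longest run: 'c' with length 3

3


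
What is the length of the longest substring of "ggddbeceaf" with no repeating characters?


Input: "ggddbeceaf"
Sliding window (track last position of each char):
  Position 0 ('g'): window [0,0] length 1 -- new best
  Position 1 ('g'): repeat (last at 0), move window start to 1
  Position 1 ('g'): window [1,1] length 1
  Position 2 ('d'): window [1,2] length 2 -- new best
  Position 3 ('d'): repeat (last at 2), move window start to 3
  Position 3 ('d'): window [3,3] length 1
  Position 4 ('b'): window [3,4] length 2
  Position 5 ('e'): window [3,5] length 3 -- new best
  Position 6 ('c'): window [3,6] length 4 -- new best
  Position 7 ('e'): repeat (last at 5), move window start to 6
  Position 7 ('e'): window [6,7] length 2
  Position 8 ('a'): window [6,8] length 3
  Position 9 ('f'): window [6,9] length 4
Longest substring with no repeats: "dbec" with length 4

4


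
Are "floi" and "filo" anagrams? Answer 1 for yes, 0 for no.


Strings: "floi", "filo"
Sorted first:  filo
Sorted second: filo
Sorted forms match => anagrams

1


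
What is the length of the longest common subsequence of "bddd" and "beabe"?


LCS of "bddd" and "beabe"
DP table:
           b    e    a    b    e
      0    0    0    0    0    0
  b   0    1    1    1    1    1
  d   0    1    1    1    1    1
  d   0    1    1    1    1    1
  d   0    1    1    1    1    1
LCS length = dp[4][5] = 1

1


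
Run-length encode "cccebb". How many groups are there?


Input: cccebb
Scanning for consecutive runs:
  Group 1: 'c' x 3 (positions 0-2)
  Group 2: 'e' x 1 (positions 3-3)
  Group 3: 'b' x 2 (positions 4-5)
Total groups: 3

3


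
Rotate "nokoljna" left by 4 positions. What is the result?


Input: "nokoljna", rotate left by 4
First 4 characters: "noko"
Remaining characters: "ljna"
Concatenate remaining + first: "ljna" + "noko" = "ljnanoko"

ljnanoko


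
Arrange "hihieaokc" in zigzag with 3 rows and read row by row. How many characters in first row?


Zigzag "hihieaokc" into 3 rows:
Placing characters:
  'h' => row 0
  'i' => row 1
  'h' => row 2
  'i' => row 1
  'e' => row 0
  'a' => row 1
  'o' => row 2
  'k' => row 1
  'c' => row 0
Rows:
  Row 0: "hec"
  Row 1: "iiak"
  Row 2: "ho"
First row length: 3

3


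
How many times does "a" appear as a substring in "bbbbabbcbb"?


Searching for "a" in "bbbbabbcbb"
Scanning each position:
  Position 0: "b" => no
  Position 1: "b" => no
  Position 2: "b" => no
  Position 3: "b" => no
  Position 4: "a" => MATCH
  Position 5: "b" => no
  Position 6: "b" => no
  Position 7: "c" => no
  Position 8: "b" => no
  Position 9: "b" => no
Total occurrences: 1

1


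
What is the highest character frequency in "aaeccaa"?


Input: aaeccaa
Character counts:
  'a': 4
  'c': 2
  'e': 1
Maximum frequency: 4

4


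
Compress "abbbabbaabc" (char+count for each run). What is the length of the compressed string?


Input: abbbabbaabc
Runs:
  'a' x 1 => "a1"
  'b' x 3 => "b3"
  'a' x 1 => "a1"
  'b' x 2 => "b2"
  'a' x 2 => "a2"
  'b' x 1 => "b1"
  'c' x 1 => "c1"
Compressed: "a1b3a1b2a2b1c1"
Compressed length: 14

14


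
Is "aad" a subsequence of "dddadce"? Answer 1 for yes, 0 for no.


Check if "aad" is a subsequence of "dddadce"
Greedy scan:
  Position 0 ('d'): no match needed
  Position 1 ('d'): no match needed
  Position 2 ('d'): no match needed
  Position 3 ('a'): matches sub[0] = 'a'
  Position 4 ('d'): no match needed
  Position 5 ('c'): no match needed
  Position 6 ('e'): no match needed
Only matched 1/3 characters => not a subsequence

0


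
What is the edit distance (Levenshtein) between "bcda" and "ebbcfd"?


Computing edit distance: "bcda" -> "ebbcfd"
DP table:
           e    b    b    c    f    d
      0    1    2    3    4    5    6
  b   1    1    1    2    3    4    5
  c   2    2    2    2    2    3    4
  d   3    3    3    3    3    3    3
  a   4    4    4    4    4    4    4
Edit distance = dp[4][6] = 4

4


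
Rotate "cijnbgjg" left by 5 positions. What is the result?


Input: "cijnbgjg", rotate left by 5
First 5 characters: "cijnb"
Remaining characters: "gjg"
Concatenate remaining + first: "gjg" + "cijnb" = "gjgcijnb"

gjgcijnb


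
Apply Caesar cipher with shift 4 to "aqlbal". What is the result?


Caesar cipher: shift "aqlbal" by 4
  'a' (pos 0) + 4 = pos 4 = 'e'
  'q' (pos 16) + 4 = pos 20 = 'u'
  'l' (pos 11) + 4 = pos 15 = 'p'
  'b' (pos 1) + 4 = pos 5 = 'f'
  'a' (pos 0) + 4 = pos 4 = 'e'
  'l' (pos 11) + 4 = pos 15 = 'p'
Result: eupfep

eupfep


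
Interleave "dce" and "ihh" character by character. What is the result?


Interleaving "dce" and "ihh":
  Position 0: 'd' from first, 'i' from second => "di"
  Position 1: 'c' from first, 'h' from second => "ch"
  Position 2: 'e' from first, 'h' from second => "eh"
Result: dicheh

dicheh


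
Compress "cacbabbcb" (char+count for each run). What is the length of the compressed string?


Input: cacbabbcb
Runs:
  'c' x 1 => "c1"
  'a' x 1 => "a1"
  'c' x 1 => "c1"
  'b' x 1 => "b1"
  'a' x 1 => "a1"
  'b' x 2 => "b2"
  'c' x 1 => "c1"
  'b' x 1 => "b1"
Compressed: "c1a1c1b1a1b2c1b1"
Compressed length: 16

16


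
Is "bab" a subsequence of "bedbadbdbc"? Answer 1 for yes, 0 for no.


Check if "bab" is a subsequence of "bedbadbdbc"
Greedy scan:
  Position 0 ('b'): matches sub[0] = 'b'
  Position 1 ('e'): no match needed
  Position 2 ('d'): no match needed
  Position 3 ('b'): no match needed
  Position 4 ('a'): matches sub[1] = 'a'
  Position 5 ('d'): no match needed
  Position 6 ('b'): matches sub[2] = 'b'
  Position 7 ('d'): no match needed
  Position 8 ('b'): no match needed
  Position 9 ('c'): no match needed
All 3 characters matched => is a subsequence

1


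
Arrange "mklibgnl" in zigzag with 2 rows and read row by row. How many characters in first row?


Zigzag "mklibgnl" into 2 rows:
Placing characters:
  'm' => row 0
  'k' => row 1
  'l' => row 0
  'i' => row 1
  'b' => row 0
  'g' => row 1
  'n' => row 0
  'l' => row 1
Rows:
  Row 0: "mlbn"
  Row 1: "kigl"
First row length: 4

4


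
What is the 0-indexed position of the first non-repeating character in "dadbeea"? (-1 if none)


Input: dadbeea
Character frequencies:
  'a': 2
  'b': 1
  'd': 2
  'e': 2
Scanning left to right for freq == 1:
  Position 0 ('d'): freq=2, skip
  Position 1 ('a'): freq=2, skip
  Position 2 ('d'): freq=2, skip
  Position 3 ('b'): unique! => answer = 3

3


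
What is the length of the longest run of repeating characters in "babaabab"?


Input: "babaabab"
Scanning for longest run:
  Position 1 ('a'): new char, reset run to 1
  Position 2 ('b'): new char, reset run to 1
  Position 3 ('a'): new char, reset run to 1
  Position 4 ('a'): continues run of 'a', length=2
  Position 5 ('b'): new char, reset run to 1
  Position 6 ('a'): new char, reset run to 1
  Position 7 ('b'): new char, reset run to 1
Longest run: 'a' with length 2

2


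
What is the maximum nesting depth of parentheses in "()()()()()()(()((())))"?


Input: "()()()()()()(()((())))"
Tracking depth:
  Position 0 '(': depth becomes 1
  Position 1 ')': depth becomes 0
  Position 2 '(': depth becomes 1
  Position 3 ')': depth becomes 0
  Position 4 '(': depth becomes 1
  Position 5 ')': depth becomes 0
  Position 6 '(': depth becomes 1
  Position 7 ')': depth becomes 0
  Position 8 '(': depth becomes 1
  Position 9 ')': depth becomes 0
  Position 10 '(': depth becomes 1
  Position 11 ')': depth becomes 0
  Position 12 '(': depth becomes 1
  Position 13 '(': depth becomes 2
  Position 14 ')': depth becomes 1
  Position 15 '(': depth becomes 2
  Position 16 '(': depth becomes 3
  Position 17 '(': depth becomes 4
  Position 18 ')': depth becomes 3
  Position 19 ')': depth becomes 2
  Position 20 ')': depth becomes 1
  Position 21 ')': depth becomes 0
Maximum depth reached: 4

4


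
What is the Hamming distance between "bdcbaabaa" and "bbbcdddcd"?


Comparing "bdcbaabaa" and "bbbcdddcd" position by position:
  Position 0: 'b' vs 'b' => same
  Position 1: 'd' vs 'b' => differ
  Position 2: 'c' vs 'b' => differ
  Position 3: 'b' vs 'c' => differ
  Position 4: 'a' vs 'd' => differ
  Position 5: 'a' vs 'd' => differ
  Position 6: 'b' vs 'd' => differ
  Position 7: 'a' vs 'c' => differ
  Position 8: 'a' vs 'd' => differ
Total differences (Hamming distance): 8

8


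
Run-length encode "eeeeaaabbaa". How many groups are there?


Input: eeeeaaabbaa
Scanning for consecutive runs:
  Group 1: 'e' x 4 (positions 0-3)
  Group 2: 'a' x 3 (positions 4-6)
  Group 3: 'b' x 2 (positions 7-8)
  Group 4: 'a' x 2 (positions 9-10)
Total groups: 4

4


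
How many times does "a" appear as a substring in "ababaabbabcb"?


Searching for "a" in "ababaabbabcb"
Scanning each position:
  Position 0: "a" => MATCH
  Position 1: "b" => no
  Position 2: "a" => MATCH
  Position 3: "b" => no
  Position 4: "a" => MATCH
  Position 5: "a" => MATCH
  Position 6: "b" => no
  Position 7: "b" => no
  Position 8: "a" => MATCH
  Position 9: "b" => no
  Position 10: "c" => no
  Position 11: "b" => no
Total occurrences: 5

5


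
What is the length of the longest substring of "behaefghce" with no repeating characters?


Input: "behaefghce"
Sliding window (track last position of each char):
  Position 0 ('b'): window [0,0] length 1 -- new best
  Position 1 ('e'): window [0,1] length 2 -- new best
  Position 2 ('h'): window [0,2] length 3 -- new best
  Position 3 ('a'): window [0,3] length 4 -- new best
  Position 4 ('e'): repeat (last at 1), move window start to 2
  Position 4 ('e'): window [2,4] length 3
  Position 5 ('f'): window [2,5] length 4
  Position 6 ('g'): window [2,6] length 5 -- new best
  Position 7 ('h'): repeat (last at 2), move window start to 3
  Position 7 ('h'): window [3,7] length 5
  Position 8 ('c'): window [3,8] length 6 -- new best
  Position 9 ('e'): repeat (last at 4), move window start to 5
  Position 9 ('e'): window [5,9] length 5
Longest substring with no repeats: "aefghc" with length 6

6


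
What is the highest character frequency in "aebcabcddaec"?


Input: aebcabcddaec
Character counts:
  'a': 3
  'b': 2
  'c': 3
  'd': 2
  'e': 2
Maximum frequency: 3

3


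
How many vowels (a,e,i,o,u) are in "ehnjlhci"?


Input: ehnjlhci
Checking each character:
  'e' at position 0: vowel (running total: 1)
  'h' at position 1: consonant
  'n' at position 2: consonant
  'j' at position 3: consonant
  'l' at position 4: consonant
  'h' at position 5: consonant
  'c' at position 6: consonant
  'i' at position 7: vowel (running total: 2)
Total vowels: 2

2


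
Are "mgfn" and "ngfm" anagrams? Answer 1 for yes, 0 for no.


Strings: "mgfn", "ngfm"
Sorted first:  fgmn
Sorted second: fgmn
Sorted forms match => anagrams

1


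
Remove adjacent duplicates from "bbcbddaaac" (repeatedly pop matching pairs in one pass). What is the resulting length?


Input: bbcbddaaac
Stack-based adjacent duplicate removal:
  Read 'b': push. Stack: b
  Read 'b': matches stack top 'b' => pop. Stack: (empty)
  Read 'c': push. Stack: c
  Read 'b': push. Stack: cb
  Read 'd': push. Stack: cbd
  Read 'd': matches stack top 'd' => pop. Stack: cb
  Read 'a': push. Stack: cba
  Read 'a': matches stack top 'a' => pop. Stack: cb
  Read 'a': push. Stack: cba
  Read 'c': push. Stack: cbac
Final stack: "cbac" (length 4)

4


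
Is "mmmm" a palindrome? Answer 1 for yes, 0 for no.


Input: mmmm
Reversed: mmmm
  Compare pos 0 ('m') with pos 3 ('m'): match
  Compare pos 1 ('m') with pos 2 ('m'): match
Result: palindrome

1


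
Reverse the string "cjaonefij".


Input: cjaonefij
Reading characters right to left:
  Position 8: 'j'
  Position 7: 'i'
  Position 6: 'f'
  Position 5: 'e'
  Position 4: 'n'
  Position 3: 'o'
  Position 2: 'a'
  Position 1: 'j'
  Position 0: 'c'
Reversed: jifenoajc

jifenoajc


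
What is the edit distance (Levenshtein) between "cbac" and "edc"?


Computing edit distance: "cbac" -> "edc"
DP table:
           e    d    c
      0    1    2    3
  c   1    1    2    2
  b   2    2    2    3
  a   3    3    3    3
  c   4    4    4    3
Edit distance = dp[4][3] = 3

3


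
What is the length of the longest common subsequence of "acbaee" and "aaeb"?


LCS of "acbaee" and "aaeb"
DP table:
           a    a    e    b
      0    0    0    0    0
  a   0    1    1    1    1
  c   0    1    1    1    1
  b   0    1    1    1    2
  a   0    1    2    2    2
  e   0    1    2    3    3
  e   0    1    2    3    3
LCS length = dp[6][4] = 3

3


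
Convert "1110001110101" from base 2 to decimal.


Input: "1110001110101" in base 2
Positional expansion:
  Digit '1' (value 1) x 2^12 = 4096
  Digit '1' (value 1) x 2^11 = 2048
  Digit '1' (value 1) x 2^10 = 1024
  Digit '0' (value 0) x 2^9 = 0
  Digit '0' (value 0) x 2^8 = 0
  Digit '0' (value 0) x 2^7 = 0
  Digit '1' (value 1) x 2^6 = 64
  Digit '1' (value 1) x 2^5 = 32
  Digit '1' (value 1) x 2^4 = 16
  Digit '0' (value 0) x 2^3 = 0
  Digit '1' (value 1) x 2^2 = 4
  Digit '0' (value 0) x 2^1 = 0
  Digit '1' (value 1) x 2^0 = 1
Sum = 7285

7285


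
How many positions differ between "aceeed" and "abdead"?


Comparing "aceeed" and "abdead" position by position:
  Position 0: 'a' vs 'a' => same
  Position 1: 'c' vs 'b' => DIFFER
  Position 2: 'e' vs 'd' => DIFFER
  Position 3: 'e' vs 'e' => same
  Position 4: 'e' vs 'a' => DIFFER
  Position 5: 'd' vs 'd' => same
Positions that differ: 3

3


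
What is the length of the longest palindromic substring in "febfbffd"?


Input: "febfbffd"
Checking substrings for palindromes:
  [2:5] "bfb" (len 3) => palindrome
  [3:6] "fbf" (len 3) => palindrome
  [5:7] "ff" (len 2) => palindrome
Longest palindromic substring: "bfb" with length 3

3


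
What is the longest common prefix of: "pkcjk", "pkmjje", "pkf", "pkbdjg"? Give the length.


Words: pkcjk, pkmjje, pkf, pkbdjg
  Position 0: all 'p' => match
  Position 1: all 'k' => match
  Position 2: ('c', 'm', 'f', 'b') => mismatch, stop
LCP = "pk" (length 2)

2


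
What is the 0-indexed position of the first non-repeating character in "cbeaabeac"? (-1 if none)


Input: cbeaabeac
Character frequencies:
  'a': 3
  'b': 2
  'c': 2
  'e': 2
Scanning left to right for freq == 1:
  Position 0 ('c'): freq=2, skip
  Position 1 ('b'): freq=2, skip
  Position 2 ('e'): freq=2, skip
  Position 3 ('a'): freq=3, skip
  Position 4 ('a'): freq=3, skip
  Position 5 ('b'): freq=2, skip
  Position 6 ('e'): freq=2, skip
  Position 7 ('a'): freq=3, skip
  Position 8 ('c'): freq=2, skip
  No unique character found => answer = -1

-1


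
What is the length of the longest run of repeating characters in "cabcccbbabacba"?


Input: "cabcccbbabacba"
Scanning for longest run:
  Position 1 ('a'): new char, reset run to 1
  Position 2 ('b'): new char, reset run to 1
  Position 3 ('c'): new char, reset run to 1
  Position 4 ('c'): continues run of 'c', length=2
  Position 5 ('c'): continues run of 'c', length=3
  Position 6 ('b'): new char, reset run to 1
  Position 7 ('b'): continues run of 'b', length=2
  Position 8 ('a'): new char, reset run to 1
  Position 9 ('b'): new char, reset run to 1
  Position 10 ('a'): new char, reset run to 1
  Position 11 ('c'): new char, reset run to 1
  Position 12 ('b'): new char, reset run to 1
  Position 13 ('a'): new char, reset run to 1
Longest run: 'c' with length 3

3


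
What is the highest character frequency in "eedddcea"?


Input: eedddcea
Character counts:
  'a': 1
  'c': 1
  'd': 3
  'e': 3
Maximum frequency: 3

3


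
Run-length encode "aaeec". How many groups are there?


Input: aaeec
Scanning for consecutive runs:
  Group 1: 'a' x 2 (positions 0-1)
  Group 2: 'e' x 2 (positions 2-3)
  Group 3: 'c' x 1 (positions 4-4)
Total groups: 3

3


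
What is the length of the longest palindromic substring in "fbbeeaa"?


Input: "fbbeeaa"
Checking substrings for palindromes:
  [1:3] "bb" (len 2) => palindrome
  [3:5] "ee" (len 2) => palindrome
  [5:7] "aa" (len 2) => palindrome
Longest palindromic substring: "bb" with length 2

2


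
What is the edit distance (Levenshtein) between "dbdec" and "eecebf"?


Computing edit distance: "dbdec" -> "eecebf"
DP table:
           e    e    c    e    b    f
      0    1    2    3    4    5    6
  d   1    1    2    3    4    5    6
  b   2    2    2    3    4    4    5
  d   3    3    3    3    4    5    5
  e   4    3    3    4    3    4    5
  c   5    4    4    3    4    4    5
Edit distance = dp[5][6] = 5

5


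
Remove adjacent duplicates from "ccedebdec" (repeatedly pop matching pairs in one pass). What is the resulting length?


Input: ccedebdec
Stack-based adjacent duplicate removal:
  Read 'c': push. Stack: c
  Read 'c': matches stack top 'c' => pop. Stack: (empty)
  Read 'e': push. Stack: e
  Read 'd': push. Stack: ed
  Read 'e': push. Stack: ede
  Read 'b': push. Stack: edeb
  Read 'd': push. Stack: edebd
  Read 'e': push. Stack: edebde
  Read 'c': push. Stack: edebdec
Final stack: "edebdec" (length 7)

7


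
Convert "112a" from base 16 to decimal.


Input: "112a" in base 16
Positional expansion:
  Digit '1' (value 1) x 16^3 = 4096
  Digit '1' (value 1) x 16^2 = 256
  Digit '2' (value 2) x 16^1 = 32
  Digit 'a' (value 10) x 16^0 = 10
Sum = 4394

4394


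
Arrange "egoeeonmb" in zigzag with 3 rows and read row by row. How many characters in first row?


Zigzag "egoeeonmb" into 3 rows:
Placing characters:
  'e' => row 0
  'g' => row 1
  'o' => row 2
  'e' => row 1
  'e' => row 0
  'o' => row 1
  'n' => row 2
  'm' => row 1
  'b' => row 0
Rows:
  Row 0: "eeb"
  Row 1: "geom"
  Row 2: "on"
First row length: 3

3


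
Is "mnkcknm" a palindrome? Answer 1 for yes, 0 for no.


Input: mnkcknm
Reversed: mnkcknm
  Compare pos 0 ('m') with pos 6 ('m'): match
  Compare pos 1 ('n') with pos 5 ('n'): match
  Compare pos 2 ('k') with pos 4 ('k'): match
Result: palindrome

1


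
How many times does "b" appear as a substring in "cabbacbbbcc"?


Searching for "b" in "cabbacbbbcc"
Scanning each position:
  Position 0: "c" => no
  Position 1: "a" => no
  Position 2: "b" => MATCH
  Position 3: "b" => MATCH
  Position 4: "a" => no
  Position 5: "c" => no
  Position 6: "b" => MATCH
  Position 7: "b" => MATCH
  Position 8: "b" => MATCH
  Position 9: "c" => no
  Position 10: "c" => no
Total occurrences: 5

5


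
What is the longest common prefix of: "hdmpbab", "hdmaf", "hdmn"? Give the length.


Words: hdmpbab, hdmaf, hdmn
  Position 0: all 'h' => match
  Position 1: all 'd' => match
  Position 2: all 'm' => match
  Position 3: ('p', 'a', 'n') => mismatch, stop
LCP = "hdm" (length 3)

3


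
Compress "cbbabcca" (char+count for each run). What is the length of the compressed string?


Input: cbbabcca
Runs:
  'c' x 1 => "c1"
  'b' x 2 => "b2"
  'a' x 1 => "a1"
  'b' x 1 => "b1"
  'c' x 2 => "c2"
  'a' x 1 => "a1"
Compressed: "c1b2a1b1c2a1"
Compressed length: 12

12


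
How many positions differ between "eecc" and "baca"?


Comparing "eecc" and "baca" position by position:
  Position 0: 'e' vs 'b' => DIFFER
  Position 1: 'e' vs 'a' => DIFFER
  Position 2: 'c' vs 'c' => same
  Position 3: 'c' vs 'a' => DIFFER
Positions that differ: 3

3


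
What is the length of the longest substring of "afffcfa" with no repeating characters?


Input: "afffcfa"
Sliding window (track last position of each char):
  Position 0 ('a'): window [0,0] length 1 -- new best
  Position 1 ('f'): window [0,1] length 2 -- new best
  Position 2 ('f'): repeat (last at 1), move window start to 2
  Position 2 ('f'): window [2,2] length 1
  Position 3 ('f'): repeat (last at 2), move window start to 3
  Position 3 ('f'): window [3,3] length 1
  Position 4 ('c'): window [3,4] length 2
  Position 5 ('f'): repeat (last at 3), move window start to 4
  Position 5 ('f'): window [4,5] length 2
  Position 6 ('a'): window [4,6] length 3 -- new best
Longest substring with no repeats: "cfa" with length 3

3


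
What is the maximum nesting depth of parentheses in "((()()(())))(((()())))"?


Input: "((()()(())))(((()())))"
Tracking depth:
  Position 0 '(': depth becomes 1
  Position 1 '(': depth becomes 2
  Position 2 '(': depth becomes 3
  Position 3 ')': depth becomes 2
  Position 4 '(': depth becomes 3
  Position 5 ')': depth becomes 2
  Position 6 '(': depth becomes 3
  Position 7 '(': depth becomes 4
  Position 8 ')': depth becomes 3
  Position 9 ')': depth becomes 2
  Position 10 ')': depth becomes 1
  Position 11 ')': depth becomes 0
  Position 12 '(': depth becomes 1
  Position 13 '(': depth becomes 2
  Position 14 '(': depth becomes 3
  Position 15 '(': depth becomes 4
  Position 16 ')': depth becomes 3
  Position 17 '(': depth becomes 4
  Position 18 ')': depth becomes 3
  Position 19 ')': depth becomes 2
  Position 20 ')': depth becomes 1
  Position 21 ')': depth becomes 0
Maximum depth reached: 4

4


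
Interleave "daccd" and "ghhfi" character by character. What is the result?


Interleaving "daccd" and "ghhfi":
  Position 0: 'd' from first, 'g' from second => "dg"
  Position 1: 'a' from first, 'h' from second => "ah"
  Position 2: 'c' from first, 'h' from second => "ch"
  Position 3: 'c' from first, 'f' from second => "cf"
  Position 4: 'd' from first, 'i' from second => "di"
Result: dgahchcfdi

dgahchcfdi


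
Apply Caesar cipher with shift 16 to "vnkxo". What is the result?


Caesar cipher: shift "vnkxo" by 16
  'v' (pos 21) + 16 = pos 11 = 'l'
  'n' (pos 13) + 16 = pos 3 = 'd'
  'k' (pos 10) + 16 = pos 0 = 'a'
  'x' (pos 23) + 16 = pos 13 = 'n'
  'o' (pos 14) + 16 = pos 4 = 'e'
Result: ldane

ldane


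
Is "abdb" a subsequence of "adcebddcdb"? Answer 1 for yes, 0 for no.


Check if "abdb" is a subsequence of "adcebddcdb"
Greedy scan:
  Position 0 ('a'): matches sub[0] = 'a'
  Position 1 ('d'): no match needed
  Position 2 ('c'): no match needed
  Position 3 ('e'): no match needed
  Position 4 ('b'): matches sub[1] = 'b'
  Position 5 ('d'): matches sub[2] = 'd'
  Position 6 ('d'): no match needed
  Position 7 ('c'): no match needed
  Position 8 ('d'): no match needed
  Position 9 ('b'): matches sub[3] = 'b'
All 4 characters matched => is a subsequence

1


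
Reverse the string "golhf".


Input: golhf
Reading characters right to left:
  Position 4: 'f'
  Position 3: 'h'
  Position 2: 'l'
  Position 1: 'o'
  Position 0: 'g'
Reversed: fhlog

fhlog


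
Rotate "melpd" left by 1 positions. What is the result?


Input: "melpd", rotate left by 1
First 1 characters: "m"
Remaining characters: "elpd"
Concatenate remaining + first: "elpd" + "m" = "elpdm"

elpdm


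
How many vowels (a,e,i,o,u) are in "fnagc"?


Input: fnagc
Checking each character:
  'f' at position 0: consonant
  'n' at position 1: consonant
  'a' at position 2: vowel (running total: 1)
  'g' at position 3: consonant
  'c' at position 4: consonant
Total vowels: 1

1


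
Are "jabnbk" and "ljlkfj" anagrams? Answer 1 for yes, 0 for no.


Strings: "jabnbk", "ljlkfj"
Sorted first:  abbjkn
Sorted second: fjjkll
Differ at position 0: 'a' vs 'f' => not anagrams

0


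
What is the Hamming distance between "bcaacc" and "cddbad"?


Comparing "bcaacc" and "cddbad" position by position:
  Position 0: 'b' vs 'c' => differ
  Position 1: 'c' vs 'd' => differ
  Position 2: 'a' vs 'd' => differ
  Position 3: 'a' vs 'b' => differ
  Position 4: 'c' vs 'a' => differ
  Position 5: 'c' vs 'd' => differ
Total differences (Hamming distance): 6

6


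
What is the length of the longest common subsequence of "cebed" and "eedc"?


LCS of "cebed" and "eedc"
DP table:
           e    e    d    c
      0    0    0    0    0
  c   0    0    0    0    1
  e   0    1    1    1    1
  b   0    1    1    1    1
  e   0    1    2    2    2
  d   0    1    2    3    3
LCS length = dp[5][4] = 3

3


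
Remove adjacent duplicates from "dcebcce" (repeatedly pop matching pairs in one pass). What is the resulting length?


Input: dcebcce
Stack-based adjacent duplicate removal:
  Read 'd': push. Stack: d
  Read 'c': push. Stack: dc
  Read 'e': push. Stack: dce
  Read 'b': push. Stack: dceb
  Read 'c': push. Stack: dcebc
  Read 'c': matches stack top 'c' => pop. Stack: dceb
  Read 'e': push. Stack: dcebe
Final stack: "dcebe" (length 5)

5


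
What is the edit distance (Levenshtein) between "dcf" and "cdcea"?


Computing edit distance: "dcf" -> "cdcea"
DP table:
           c    d    c    e    a
      0    1    2    3    4    5
  d   1    1    1    2    3    4
  c   2    1    2    1    2    3
  f   3    2    2    2    2    3
Edit distance = dp[3][5] = 3

3


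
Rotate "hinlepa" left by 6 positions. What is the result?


Input: "hinlepa", rotate left by 6
First 6 characters: "hinlep"
Remaining characters: "a"
Concatenate remaining + first: "a" + "hinlep" = "ahinlep"

ahinlep


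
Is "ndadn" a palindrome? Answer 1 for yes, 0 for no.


Input: ndadn
Reversed: ndadn
  Compare pos 0 ('n') with pos 4 ('n'): match
  Compare pos 1 ('d') with pos 3 ('d'): match
Result: palindrome

1


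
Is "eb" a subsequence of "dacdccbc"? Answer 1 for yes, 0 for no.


Check if "eb" is a subsequence of "dacdccbc"
Greedy scan:
  Position 0 ('d'): no match needed
  Position 1 ('a'): no match needed
  Position 2 ('c'): no match needed
  Position 3 ('d'): no match needed
  Position 4 ('c'): no match needed
  Position 5 ('c'): no match needed
  Position 6 ('b'): no match needed
  Position 7 ('c'): no match needed
Only matched 0/2 characters => not a subsequence

0


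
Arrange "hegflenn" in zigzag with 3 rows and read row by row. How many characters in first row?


Zigzag "hegflenn" into 3 rows:
Placing characters:
  'h' => row 0
  'e' => row 1
  'g' => row 2
  'f' => row 1
  'l' => row 0
  'e' => row 1
  'n' => row 2
  'n' => row 1
Rows:
  Row 0: "hl"
  Row 1: "efen"
  Row 2: "gn"
First row length: 2

2


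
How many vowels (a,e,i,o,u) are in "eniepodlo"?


Input: eniepodlo
Checking each character:
  'e' at position 0: vowel (running total: 1)
  'n' at position 1: consonant
  'i' at position 2: vowel (running total: 2)
  'e' at position 3: vowel (running total: 3)
  'p' at position 4: consonant
  'o' at position 5: vowel (running total: 4)
  'd' at position 6: consonant
  'l' at position 7: consonant
  'o' at position 8: vowel (running total: 5)
Total vowels: 5

5


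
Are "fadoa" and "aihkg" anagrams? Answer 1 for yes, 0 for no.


Strings: "fadoa", "aihkg"
Sorted first:  aadfo
Sorted second: aghik
Differ at position 1: 'a' vs 'g' => not anagrams

0


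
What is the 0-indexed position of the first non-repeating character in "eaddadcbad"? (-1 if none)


Input: eaddadcbad
Character frequencies:
  'a': 3
  'b': 1
  'c': 1
  'd': 4
  'e': 1
Scanning left to right for freq == 1:
  Position 0 ('e'): unique! => answer = 0

0


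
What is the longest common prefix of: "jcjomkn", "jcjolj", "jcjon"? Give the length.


Words: jcjomkn, jcjolj, jcjon
  Position 0: all 'j' => match
  Position 1: all 'c' => match
  Position 2: all 'j' => match
  Position 3: all 'o' => match
  Position 4: ('m', 'l', 'n') => mismatch, stop
LCP = "jcjo" (length 4)

4


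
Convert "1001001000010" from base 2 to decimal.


Input: "1001001000010" in base 2
Positional expansion:
  Digit '1' (value 1) x 2^12 = 4096
  Digit '0' (value 0) x 2^11 = 0
  Digit '0' (value 0) x 2^10 = 0
  Digit '1' (value 1) x 2^9 = 512
  Digit '0' (value 0) x 2^8 = 0
  Digit '0' (value 0) x 2^7 = 0
  Digit '1' (value 1) x 2^6 = 64
  Digit '0' (value 0) x 2^5 = 0
  Digit '0' (value 0) x 2^4 = 0
  Digit '0' (value 0) x 2^3 = 0
  Digit '0' (value 0) x 2^2 = 0
  Digit '1' (value 1) x 2^1 = 2
  Digit '0' (value 0) x 2^0 = 0
Sum = 4674

4674


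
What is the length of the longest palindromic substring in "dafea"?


Input: "dafea"
Checking substrings for palindromes:
  No multi-char palindromic substrings found
Longest palindromic substring: "d" with length 1

1


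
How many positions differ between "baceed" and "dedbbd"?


Comparing "baceed" and "dedbbd" position by position:
  Position 0: 'b' vs 'd' => DIFFER
  Position 1: 'a' vs 'e' => DIFFER
  Position 2: 'c' vs 'd' => DIFFER
  Position 3: 'e' vs 'b' => DIFFER
  Position 4: 'e' vs 'b' => DIFFER
  Position 5: 'd' vs 'd' => same
Positions that differ: 5

5


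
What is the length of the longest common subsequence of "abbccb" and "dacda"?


LCS of "abbccb" and "dacda"
DP table:
           d    a    c    d    a
      0    0    0    0    0    0
  a   0    0    1    1    1    1
  b   0    0    1    1    1    1
  b   0    0    1    1    1    1
  c   0    0    1    2    2    2
  c   0    0    1    2    2    2
  b   0    0    1    2    2    2
LCS length = dp[6][5] = 2

2
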